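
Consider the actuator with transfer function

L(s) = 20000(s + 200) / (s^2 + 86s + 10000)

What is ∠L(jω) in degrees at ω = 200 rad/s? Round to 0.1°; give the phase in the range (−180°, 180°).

At s = jω = j200:
zero (s+200): 200 + j200 → |·| = √(200²+200²) = √80000 ≈ 282.84, ∠ = arctan(200/200) ≈ 45.00°
quadratic: (j200)² + 86·j200 + 10000 = -30000 + j17200 → |·| ≈ 34581, ∠ ≈ 150.17°
∠L = 45.00° − 150.17° = -105.17°

-105.2°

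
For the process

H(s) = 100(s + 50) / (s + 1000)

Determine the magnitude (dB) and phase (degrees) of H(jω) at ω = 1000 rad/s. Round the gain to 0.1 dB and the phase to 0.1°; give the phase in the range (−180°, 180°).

37.0 dB, 42.1°

At s = jω = j1000:
zero (s+50): 50 + j1000 → |·| = √(50²+1000²) = √1002500 ≈ 1001.2, ∠ = arctan(1000/50) ≈ 87.14°
pole (s+1000): 1000 + j1000 → |·| = √(1000²+1000²) = √2000000 ≈ 1414.2, ∠ = arctan(1000/1000) ≈ 45.00°
|H| = 100 · 1001.2 / 1414.2 ≈ 70.796
Gain = 20 log₁₀(70.796) ≈ 37.00 dB
∠H = 87.14° − 45.00° = 42.14°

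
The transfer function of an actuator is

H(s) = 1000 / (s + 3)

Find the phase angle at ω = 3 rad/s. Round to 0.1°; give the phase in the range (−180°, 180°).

Substitute s = j3:
Numerator: 1000 = 1000 + j0
Denominator: (j3) + 3 = 3 + j3
|N| = √(1000² + 0²) ≈ 1000, ∠N ≈ 0.00°
|D| = √(3² + 3²) ≈ 4.2426, ∠D ≈ 45.00°
∠H = 0.00° − 45.00° = -45.00°

-45.0°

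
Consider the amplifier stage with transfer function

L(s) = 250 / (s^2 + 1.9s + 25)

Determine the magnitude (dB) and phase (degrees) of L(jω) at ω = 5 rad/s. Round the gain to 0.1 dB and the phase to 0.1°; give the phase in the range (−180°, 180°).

At s = jω = j5:
quadratic: (j5)² + 1.9·j5 + 25 = 0 + j9.5 → |·| ≈ 9.5, ∠ ≈ 90.00°
|L| = 250 / 9.5 ≈ 26.316
Gain = 20 log₁₀(26.316) ≈ 28.40 dB
∠L = 0.00° − 90.00° = -90.00°

28.4 dB, -90.0°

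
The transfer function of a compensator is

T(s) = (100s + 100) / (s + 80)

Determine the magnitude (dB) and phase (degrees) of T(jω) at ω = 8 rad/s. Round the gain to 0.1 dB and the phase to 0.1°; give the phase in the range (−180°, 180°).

Substitute s = j8:
Numerator: 100(j8) + 100 = 100 + j800
Denominator: (j8) + 80 = 80 + j8
|N| = √(100² + 800²) ≈ 806.23, ∠N ≈ 82.87°
|D| = √(80² + 8²) ≈ 80.399, ∠D ≈ 5.71°
|T| = 806.23 / 80.399 ≈ 10.028
Gain = 20 log₁₀(10.028) ≈ 20.02 dB
∠T = 82.87° − 5.71° = 77.16°

20.0 dB, 77.2°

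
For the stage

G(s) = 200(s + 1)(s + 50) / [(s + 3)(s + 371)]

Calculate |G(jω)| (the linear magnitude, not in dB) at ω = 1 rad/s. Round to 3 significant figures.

At s = jω = j1:
zero (s+1): 1 + j1 → |·| = √(1²+1²) = √2 ≈ 1.4142, ∠ = arctan(1/1) ≈ 45.00°
zero (s+50): 50 + j1 → |·| = √(50²+1²) = √2501 ≈ 50.01, ∠ = arctan(1/50) ≈ 1.15°
pole (s+3): 3 + j1 → |·| = √(3²+1²) = √10 ≈ 3.1623, ∠ = arctan(1/3) ≈ 18.43°
pole (s+371): 371 + j1 → |·| = √(371²+1²) = √137642 ≈ 371, ∠ = arctan(1/371) ≈ 0.15°
|G| = 200 · 70.724 / 1173.2 ≈ 12.057

12.1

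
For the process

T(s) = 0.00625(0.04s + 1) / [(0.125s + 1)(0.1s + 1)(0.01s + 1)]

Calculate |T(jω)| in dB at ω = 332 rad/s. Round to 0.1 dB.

-95.2 dB

At ω = 332 rad/s:
zero (1 + j332·0.04) = 1 + j13.28 → |·| ≈ 13.318, ∠ ≈ 85.69°
pole (1 + j332·0.125) = 1 + j41.5 → |·| ≈ 41.512, ∠ ≈ 88.62°
pole (1 + j332·0.1) = 1 + j33.2 → |·| ≈ 33.215, ∠ ≈ 88.27°
pole (1 + j332·0.01) = 1 + j3.32 → |·| ≈ 3.4673, ∠ ≈ 73.24°
|T| = 0.00625 · 13.318 / (41.512 · 33.215 · 3.4673) ≈ 1.7411e-05
Gain = 20 log₁₀(1.7411e-05) ≈ -95.18 dB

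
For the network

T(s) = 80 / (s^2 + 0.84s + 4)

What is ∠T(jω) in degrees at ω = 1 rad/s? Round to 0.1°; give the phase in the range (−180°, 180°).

-15.6°

At s = jω = j1:
quadratic: (j1)² + 0.84·j1 + 4 = 3 + j0.84 → |·| ≈ 3.1154, ∠ ≈ 15.64°
∠T = 0.00° − 15.64° = -15.64°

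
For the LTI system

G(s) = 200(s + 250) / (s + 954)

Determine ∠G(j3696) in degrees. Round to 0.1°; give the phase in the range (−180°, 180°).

At s = jω = j3696:
zero (s+250): 250 + j3696 → |·| = √(250²+3696²) = √13722916 ≈ 3704.4, ∠ = arctan(3696/250) ≈ 86.13°
pole (s+954): 954 + j3696 → |·| = √(954²+3696²) = √14570532 ≈ 3817.1, ∠ = arctan(3696/954) ≈ 75.53°
∠G = 86.13° − 75.53° = 10.60°

10.6°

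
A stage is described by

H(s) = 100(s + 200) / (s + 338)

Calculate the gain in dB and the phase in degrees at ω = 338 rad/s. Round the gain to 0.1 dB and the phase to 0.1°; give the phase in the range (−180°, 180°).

At s = jω = j338:
zero (s+200): 200 + j338 → |·| = √(200²+338²) = √154244 ≈ 392.74, ∠ = arctan(338/200) ≈ 59.39°
pole (s+338): 338 + j338 → |·| = √(338²+338²) = √228488 ≈ 478, ∠ = arctan(338/338) ≈ 45.00°
|H| = 100 · 392.74 / 478 ≈ 82.163
Gain = 20 log₁₀(82.163) ≈ 38.29 dB
∠H = 59.39° − 45.00° = 14.39°

38.3 dB, 14.4°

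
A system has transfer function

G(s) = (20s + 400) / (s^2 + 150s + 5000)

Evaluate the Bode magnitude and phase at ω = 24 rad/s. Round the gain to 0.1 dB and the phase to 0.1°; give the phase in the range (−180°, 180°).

Substitute s = j24:
Numerator: 20(j24) + 400 = 400 + j480
Denominator: (j24)^2 + 150(j24) + 5000 = 4424 + j3600
|N| = √(400² + 480²) ≈ 624.82, ∠N ≈ 50.19°
|D| = √(4424² + 3600²) ≈ 5703.7, ∠D ≈ 39.14°
|G| = 624.82 / 5703.7 ≈ 0.10955
Gain = 20 log₁₀(0.10955) ≈ -19.21 dB
∠G = 50.19° − 39.14° = 11.05°

-19.2 dB, 11.1°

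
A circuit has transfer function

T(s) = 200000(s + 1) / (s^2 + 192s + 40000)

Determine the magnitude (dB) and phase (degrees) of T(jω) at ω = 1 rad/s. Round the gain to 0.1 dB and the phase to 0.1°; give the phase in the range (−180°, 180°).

17.0 dB, 44.7°

At s = jω = j1:
zero (s+1): 1 + j1 → |·| = √(1²+1²) = √2 ≈ 1.4142, ∠ = arctan(1/1) ≈ 45.00°
quadratic: (j1)² + 192·j1 + 40000 = 39999 + j192 → |·| ≈ 39999, ∠ ≈ 0.28°
|T| = 200000 · 1.4142 / 39999 ≈ 7.0712
Gain = 20 log₁₀(7.0712) ≈ 16.99 dB
∠T = 45.00° − 0.28° = 44.72°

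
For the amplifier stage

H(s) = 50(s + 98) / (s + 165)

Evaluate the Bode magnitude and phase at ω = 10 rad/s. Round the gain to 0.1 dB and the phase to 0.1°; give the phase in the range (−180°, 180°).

29.5 dB, 2.4°

At s = jω = j10:
zero (s+98): 98 + j10 → |·| = √(98²+10²) = √9704 ≈ 98.509, ∠ = arctan(10/98) ≈ 5.83°
pole (s+165): 165 + j10 → |·| = √(165²+10²) = √27325 ≈ 165.3, ∠ = arctan(10/165) ≈ 3.47°
|H| = 50 · 98.509 / 165.3 ≈ 29.797
Gain = 20 log₁₀(29.797) ≈ 29.48 dB
∠H = 5.83° − 3.47° = 2.36°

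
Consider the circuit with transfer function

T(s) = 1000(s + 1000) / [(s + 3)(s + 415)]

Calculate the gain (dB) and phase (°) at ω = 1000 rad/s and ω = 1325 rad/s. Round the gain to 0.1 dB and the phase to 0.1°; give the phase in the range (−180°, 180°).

ω = 1000: 2.3 dB, -112.3°; ω = 1325: -0.9 dB, -109.5°

At s = jω = j1000:
zero (s+1000): 1000 + j1000 → |·| = √(1000²+1000²) = √2000000 ≈ 1414.2, ∠ = arctan(1000/1000) ≈ 45.00°
pole (s+3): 3 + j1000 → |·| = √(3²+1000²) = √1000009 ≈ 1000, ∠ = arctan(1000/3) ≈ 89.83°
pole (s+415): 415 + j1000 → |·| = √(415²+1000²) = √1172225 ≈ 1082.7, ∠ = arctan(1000/415) ≈ 67.46°
|T| = 1000 · 1414.2 / 1.0827e+06 ≈ 1.3062
Gain = 20 log₁₀(1.3062) ≈ 2.32 dB
∠T = 45.00° − 157.29° = -112.29°

At s = jω = j1325:
zero (s+1000): 1000 + j1325 → |·| = √(1000²+1325²) = √2755625 ≈ 1660, ∠ = arctan(1325/1000) ≈ 52.96°
pole (s+3): 3 + j1325 → |·| = √(3²+1325²) = √1755634 ≈ 1325, ∠ = arctan(1325/3) ≈ 89.87°
pole (s+415): 415 + j1325 → |·| = √(415²+1325²) = √1927850 ≈ 1388.5, ∠ = arctan(1325/415) ≈ 72.61°
|T| = 1000 · 1660 / 1.8398e+06 ≈ 0.90227
Gain = 20 log₁₀(0.90227) ≈ -0.89 dB
∠T = 52.96° − 162.48° = -109.52°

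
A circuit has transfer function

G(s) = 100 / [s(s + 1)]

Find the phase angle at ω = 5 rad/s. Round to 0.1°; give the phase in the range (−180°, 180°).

At s = jω = j5:
pole (s+1): 1 + j5 → |·| = √(1²+5²) = √26 ≈ 5.099, ∠ = arctan(5/1) ≈ 78.69°
pole at origin: |s| = 5, ∠ = 90.00° (in denominator)
∠G = 0.00° − 168.69° = -168.69°

-168.7°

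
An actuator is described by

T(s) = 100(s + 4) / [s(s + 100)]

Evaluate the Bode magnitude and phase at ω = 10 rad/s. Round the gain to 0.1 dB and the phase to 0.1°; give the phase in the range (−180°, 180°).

0.6 dB, -27.5°

At s = jω = j10:
zero (s+4): 4 + j10 → |·| = √(4²+10²) = √116 ≈ 10.77, ∠ = arctan(10/4) ≈ 68.20°
pole (s+100): 100 + j10 → |·| = √(100²+10²) = √10100 ≈ 100.5, ∠ = arctan(10/100) ≈ 5.71°
pole at origin: |s| = 10, ∠ = 90.00° (in denominator)
|T| = 100 · 10.77 / 1005 ≈ 1.0716
Gain = 20 log₁₀(1.0716) ≈ 0.60 dB
∠T = 68.20° − 95.71° = -27.51°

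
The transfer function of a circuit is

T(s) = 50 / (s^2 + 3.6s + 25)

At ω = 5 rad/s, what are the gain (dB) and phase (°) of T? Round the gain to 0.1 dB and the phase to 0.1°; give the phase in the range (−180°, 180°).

At s = jω = j5:
quadratic: (j5)² + 3.6·j5 + 25 = 0 + j18 → |·| ≈ 18, ∠ ≈ 90.00°
|T| = 50 / 18 ≈ 2.7778
Gain = 20 log₁₀(2.7778) ≈ 8.87 dB
∠T = 0.00° − 90.00° = -90.00°

8.9 dB, -90.0°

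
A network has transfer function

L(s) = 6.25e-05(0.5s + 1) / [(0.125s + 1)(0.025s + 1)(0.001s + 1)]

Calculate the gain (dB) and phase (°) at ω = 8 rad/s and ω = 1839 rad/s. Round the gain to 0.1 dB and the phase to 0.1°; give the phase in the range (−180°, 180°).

At ω = 8 rad/s:
zero (1 + j8·0.5) = 1 + j4 → |·| ≈ 4.1231, ∠ ≈ 75.96°
pole (1 + j8·0.125) = 1 + j1 → |·| ≈ 1.4142, ∠ ≈ 45.00°
pole (1 + j8·0.025) = 1 + j0.2 → |·| ≈ 1.0198, ∠ ≈ 11.31°
pole (1 + j8·0.001) = 1 + j0.008 → |·| ≈ 1, ∠ ≈ 0.46°
|L| = 6.25e-05 · 4.1231 / (1.4142 · 1.0198 · 1) ≈ 0.00017868
Gain = 20 log₁₀(0.00017868) ≈ -74.96 dB
∠L = (75.96°) − (45.00° + 11.31° + 0.46°) = 19.19°

At ω = 1839 rad/s:
zero (1 + j1839·0.5) = 1 + j919.5 → |·| ≈ 919.5, ∠ ≈ 89.94°
pole (1 + j1839·0.125) = 1 + j229.875 → |·| ≈ 229.88, ∠ ≈ 89.75°
pole (1 + j1839·0.025) = 1 + j45.975 → |·| ≈ 45.986, ∠ ≈ 88.75°
pole (1 + j1839·0.001) = 1 + j1.839 → |·| ≈ 2.0933, ∠ ≈ 61.46°
|L| = 6.25e-05 · 919.5 / (229.88 · 45.986 · 2.0933) ≈ 2.597e-06
Gain = 20 log₁₀(2.597e-06) ≈ -111.71 dB
∠L = (89.94°) − (89.75° + 88.75° + 61.46°) = -150.02°

ω = 8: -75.0 dB, 19.2°; ω = 1839: -111.7 dB, -150.0°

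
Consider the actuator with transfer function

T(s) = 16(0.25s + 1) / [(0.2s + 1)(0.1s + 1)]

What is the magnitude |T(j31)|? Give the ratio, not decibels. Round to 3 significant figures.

6.11

At ω = 31 rad/s:
zero (1 + j31·0.25) = 1 + j7.75 → |·| ≈ 7.8142, ∠ ≈ 82.65°
pole (1 + j31·0.2) = 1 + j6.2 → |·| ≈ 6.2801, ∠ ≈ 80.84°
pole (1 + j31·0.1) = 1 + j3.1 → |·| ≈ 3.2573, ∠ ≈ 72.12°
|T| = 16 · 7.8142 / (6.2801 · 3.2573) ≈ 6.112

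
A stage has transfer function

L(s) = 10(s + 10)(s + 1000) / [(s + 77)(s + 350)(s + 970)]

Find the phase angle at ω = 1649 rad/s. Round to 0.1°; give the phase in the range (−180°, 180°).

At s = jω = j1649:
zero (s+10): 10 + j1649 → |·| = √(10²+1649²) = √2719301 ≈ 1649, ∠ = arctan(1649/10) ≈ 89.65°
zero (s+1000): 1000 + j1649 → |·| = √(1000²+1649²) = √3719201 ≈ 1928.5, ∠ = arctan(1649/1000) ≈ 58.77°
pole (s+77): 77 + j1649 → |·| = √(77²+1649²) = √2725130 ≈ 1650.8, ∠ = arctan(1649/77) ≈ 87.33°
pole (s+350): 350 + j1649 → |·| = √(350²+1649²) = √2841701 ≈ 1685.7, ∠ = arctan(1649/350) ≈ 78.02°
pole (s+970): 970 + j1649 → |·| = √(970²+1649²) = √3660101 ≈ 1913.1, ∠ = arctan(1649/970) ≈ 59.53°
∠L = 148.42° − 224.88° = -76.46°

-76.5°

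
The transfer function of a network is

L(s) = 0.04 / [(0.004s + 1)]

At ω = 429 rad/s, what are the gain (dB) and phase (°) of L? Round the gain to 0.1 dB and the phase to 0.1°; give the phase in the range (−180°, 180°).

-33.9 dB, -59.8°

At ω = 429 rad/s:
pole (1 + j429·0.004) = 1 + j1.716 → |·| ≈ 1.9861, ∠ ≈ 59.77°
|L| = 0.04 · 1 / (1.9861) ≈ 0.02014
Gain = 20 log₁₀(0.02014) ≈ -33.92 dB
∠L = (0°) − (59.77°) = -59.77°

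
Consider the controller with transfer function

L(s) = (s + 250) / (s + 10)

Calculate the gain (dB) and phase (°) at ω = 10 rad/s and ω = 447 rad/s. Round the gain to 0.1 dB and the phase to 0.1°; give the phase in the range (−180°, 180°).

Substitute s = j10:
Numerator: (j10) + 250 = 250 + j10
Denominator: (j10) + 10 = 10 + j10
|N| = √(250² + 10²) ≈ 250.2, ∠N ≈ 2.29°
|D| = √(10² + 10²) ≈ 14.142, ∠D ≈ 45.00°
|L| = 250.2 / 14.142 ≈ 17.692
Gain = 20 log₁₀(17.692) ≈ 24.96 dB
∠L = 2.29° − 45.00° = -42.71°

Substitute s = j447:
Numerator: (j447) + 250 = 250 + j447
Denominator: (j447) + 10 = 10 + j447
|N| = √(250² + 447²) ≈ 512.16, ∠N ≈ 60.78°
|D| = √(10² + 447²) ≈ 447.11, ∠D ≈ 88.72°
|L| = 512.16 / 447.11 ≈ 1.1455
Gain = 20 log₁₀(1.1455) ≈ 1.18 dB
∠L = 60.78° − 88.72° = -27.94°

ω = 10: 25.0 dB, -42.7°; ω = 447: 1.2 dB, -27.9°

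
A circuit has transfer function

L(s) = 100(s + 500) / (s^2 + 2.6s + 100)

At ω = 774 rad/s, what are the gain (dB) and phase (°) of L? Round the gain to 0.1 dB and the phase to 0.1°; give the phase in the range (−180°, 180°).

-16.3 dB, -122.7°

At s = jω = j774:
zero (s+500): 500 + j774 → |·| = √(500²+774²) = √849076 ≈ 921.45, ∠ = arctan(774/500) ≈ 57.14°
quadratic: (j774)² + 2.6·j774 + 100 = -598976 + j2012.4 → |·| ≈ 5.9898e+05, ∠ ≈ 179.81°
|L| = 100 · 921.45 / 5.9898e+05 ≈ 0.15384
Gain = 20 log₁₀(0.15384) ≈ -16.26 dB
∠L = 57.14° − 179.81° = -122.67°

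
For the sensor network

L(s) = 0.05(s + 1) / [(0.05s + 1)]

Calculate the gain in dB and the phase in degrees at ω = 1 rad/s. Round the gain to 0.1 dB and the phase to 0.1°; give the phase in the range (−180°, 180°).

-23.0 dB, 42.1°

At ω = 1 rad/s:
zero (1 + j1·1) = 1 + j1 → |·| ≈ 1.4142, ∠ ≈ 45.00°
pole (1 + j1·0.05) = 1 + j0.05 → |·| ≈ 1.0012, ∠ ≈ 2.86°
|L| = 0.05 · 1.4142 / (1.0012) ≈ 0.070625
Gain = 20 log₁₀(0.070625) ≈ -23.02 dB
∠L = (45.00°) − (2.86°) = 42.14°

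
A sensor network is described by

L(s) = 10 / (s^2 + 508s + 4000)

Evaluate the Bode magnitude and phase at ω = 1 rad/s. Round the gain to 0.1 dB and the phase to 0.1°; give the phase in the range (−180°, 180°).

Substitute s = j1:
Numerator: 10 = 10 + j0
Denominator: (j1)^2 + 508(j1) + 4000 = 3999 + j508
|N| = √(10² + 0²) ≈ 10, ∠N ≈ 0.00°
|D| = √(3999² + 508²) ≈ 4031.1, ∠D ≈ 7.24°
|L| = 10 / 4031.1 ≈ 0.0024807
Gain = 20 log₁₀(0.0024807) ≈ -52.11 dB
∠L = 0.00° − 7.24° = -7.24°

-52.1 dB, -7.2°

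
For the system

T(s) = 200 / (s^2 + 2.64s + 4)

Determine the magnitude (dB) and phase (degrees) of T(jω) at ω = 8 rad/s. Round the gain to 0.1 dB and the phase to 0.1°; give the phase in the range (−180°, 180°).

10.0 dB, -160.6°

At s = jω = j8:
quadratic: (j8)² + 2.64·j8 + 4 = -60 + j21.12 → |·| ≈ 63.609, ∠ ≈ 160.61°
|T| = 200 / 63.609 ≈ 3.1442
Gain = 20 log₁₀(3.1442) ≈ 9.95 dB
∠T = 0.00° − 160.61° = -160.61°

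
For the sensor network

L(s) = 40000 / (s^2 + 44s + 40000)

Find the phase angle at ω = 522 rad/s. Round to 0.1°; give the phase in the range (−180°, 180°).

At s = jω = j522:
quadratic: (j522)² + 44·j522 + 40000 = -232484 + j22968 → |·| ≈ 2.3362e+05, ∠ ≈ 174.36°
∠L = 0.00° − 174.36° = -174.36°

-174.4°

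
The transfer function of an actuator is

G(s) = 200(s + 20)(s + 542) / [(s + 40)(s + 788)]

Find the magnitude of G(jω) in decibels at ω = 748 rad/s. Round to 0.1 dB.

At s = jω = j748:
zero (s+20): 20 + j748 → |·| = √(20²+748²) = √559904 ≈ 748.27, ∠ = arctan(748/20) ≈ 88.47°
zero (s+542): 542 + j748 → |·| = √(542²+748²) = √853268 ≈ 923.73, ∠ = arctan(748/542) ≈ 54.07°
pole (s+40): 40 + j748 → |·| = √(40²+748²) = √561104 ≈ 749.07, ∠ = arctan(748/40) ≈ 86.94°
pole (s+788): 788 + j748 → |·| = √(788²+748²) = √1180448 ≈ 1086.5, ∠ = arctan(748/788) ≈ 43.51°
|G| = 200 · 6.912e+05 / 8.1386e+05 ≈ 169.86
Gain = 20 log₁₀(169.86) ≈ 44.60 dB

44.6 dB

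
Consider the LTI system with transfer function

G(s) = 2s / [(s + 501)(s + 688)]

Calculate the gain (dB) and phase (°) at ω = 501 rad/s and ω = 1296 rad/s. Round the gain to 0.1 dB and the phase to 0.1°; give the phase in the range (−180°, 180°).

ω = 501: -55.6 dB, 8.9°; ω = 1296: -57.9 dB, -40.9°

At s = jω = j501:
zero at origin: s = j501 → |·| = 501, ∠ = 90.00°
pole (s+501): 501 + j501 → |·| = √(501²+501²) = √502002 ≈ 708.52, ∠ = arctan(501/501) ≈ 45.00°
pole (s+688): 688 + j501 → |·| = √(688²+501²) = √724345 ≈ 851.08, ∠ = arctan(501/688) ≈ 36.06°
|G| = 2 · 501 / 6.0301e+05 ≈ 0.0016617
Gain = 20 log₁₀(0.0016617) ≈ -55.59 dB
∠G = 90.00° − 81.06° = 8.94°

At s = jω = j1296:
zero at origin: s = j1296 → |·| = 1296, ∠ = 90.00°
pole (s+501): 501 + j1296 → |·| = √(501²+1296²) = √1930617 ≈ 1389.5, ∠ = arctan(1296/501) ≈ 68.86°
pole (s+688): 688 + j1296 → |·| = √(688²+1296²) = √2152960 ≈ 1467.3, ∠ = arctan(1296/688) ≈ 62.04°
|G| = 2 · 1296 / 2.0388e+06 ≈ 0.0012713
Gain = 20 log₁₀(0.0012713) ≈ -57.92 dB
∠G = 90.00° − 130.90° = -40.90°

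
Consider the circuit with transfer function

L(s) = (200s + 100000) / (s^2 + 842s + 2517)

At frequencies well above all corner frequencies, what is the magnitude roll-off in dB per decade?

Each pole contributes −20 dB/decade at high frequency; each zero contributes +20 dB/decade.
Net: 1 zero(s) − 2 pole(s) → -20 dB/decade.

-20 dB/decade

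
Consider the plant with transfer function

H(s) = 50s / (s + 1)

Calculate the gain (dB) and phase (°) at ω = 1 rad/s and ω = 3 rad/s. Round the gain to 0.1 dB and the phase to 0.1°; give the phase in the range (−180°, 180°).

ω = 1: 31.0 dB, 45.0°; ω = 3: 33.5 dB, 18.4°

At s = jω = j1:
zero at origin: s = j1 → |·| = 1, ∠ = 90.00°
pole (s+1): 1 + j1 → |·| = √(1²+1²) = √2 ≈ 1.4142, ∠ = arctan(1/1) ≈ 45.00°
|H| = 50 · 1 / 1.4142 ≈ 35.356
Gain = 20 log₁₀(35.356) ≈ 30.97 dB
∠H = 90.00° − 45.00° = 45.00°

At s = jω = j3:
zero at origin: s = j3 → |·| = 3, ∠ = 90.00°
pole (s+1): 1 + j3 → |·| = √(1²+3²) = √10 ≈ 3.1623, ∠ = arctan(3/1) ≈ 71.57°
|H| = 50 · 3 / 3.1623 ≈ 47.434
Gain = 20 log₁₀(47.434) ≈ 33.52 dB
∠H = 90.00° − 71.57° = 18.43°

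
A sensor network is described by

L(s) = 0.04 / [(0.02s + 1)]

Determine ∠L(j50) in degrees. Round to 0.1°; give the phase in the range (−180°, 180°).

At ω = 50 rad/s:
pole (1 + j50·0.02) = 1 + j1 → |·| ≈ 1.4142, ∠ ≈ 45.00°
∠L = (0°) − (45.00°) = -45.00°

-45.0°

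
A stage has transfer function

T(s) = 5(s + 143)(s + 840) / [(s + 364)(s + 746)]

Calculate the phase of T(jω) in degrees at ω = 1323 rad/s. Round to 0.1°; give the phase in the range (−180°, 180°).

6.2°

At s = jω = j1323:
zero (s+143): 143 + j1323 → |·| = √(143²+1323²) = √1770778 ≈ 1330.7, ∠ = arctan(1323/143) ≈ 83.83°
zero (s+840): 840 + j1323 → |·| = √(840²+1323²) = √2455929 ≈ 1567.1, ∠ = arctan(1323/840) ≈ 57.59°
pole (s+364): 364 + j1323 → |·| = √(364²+1323²) = √1882825 ≈ 1372.2, ∠ = arctan(1323/364) ≈ 74.62°
pole (s+746): 746 + j1323 → |·| = √(746²+1323²) = √2306845 ≈ 1518.8, ∠ = arctan(1323/746) ≈ 60.58°
∠T = 141.42° − 135.20° = 6.22°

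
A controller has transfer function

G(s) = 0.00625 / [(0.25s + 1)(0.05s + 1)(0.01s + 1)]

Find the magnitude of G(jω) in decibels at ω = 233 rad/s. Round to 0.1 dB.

-108.8 dB

At ω = 233 rad/s:
pole (1 + j233·0.25) = 1 + j58.25 → |·| ≈ 58.259, ∠ ≈ 89.02°
pole (1 + j233·0.05) = 1 + j11.65 → |·| ≈ 11.693, ∠ ≈ 85.09°
pole (1 + j233·0.01) = 1 + j2.33 → |·| ≈ 2.5355, ∠ ≈ 66.77°
|G| = 0.00625 · 1 / (58.259 · 11.693 · 2.5355) ≈ 3.6185e-06
Gain = 20 log₁₀(3.6185e-06) ≈ -108.83 dB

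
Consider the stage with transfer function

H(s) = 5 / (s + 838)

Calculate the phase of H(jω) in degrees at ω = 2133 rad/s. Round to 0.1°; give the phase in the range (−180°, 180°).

At s = jω = j2133:
pole (s+838): 838 + j2133 → |·| = √(838²+2133²) = √5251933 ≈ 2291.7, ∠ = arctan(2133/838) ≈ 68.55°
∠H = 0.00° − 68.55° = -68.55°

-68.6°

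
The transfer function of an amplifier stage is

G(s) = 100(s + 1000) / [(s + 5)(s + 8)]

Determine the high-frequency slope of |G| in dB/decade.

Each pole contributes −20 dB/decade at high frequency; each zero contributes +20 dB/decade.
Net: 1 zero(s) − 2 pole(s) → -20 dB/decade.

-20 dB/decade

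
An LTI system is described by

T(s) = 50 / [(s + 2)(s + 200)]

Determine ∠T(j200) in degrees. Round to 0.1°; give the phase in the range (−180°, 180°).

At s = jω = j200:
pole (s+2): 2 + j200 → |·| = √(2²+200²) = √40004 ≈ 200.01, ∠ = arctan(200/2) ≈ 89.43°
pole (s+200): 200 + j200 → |·| = √(200²+200²) = √80000 ≈ 282.84, ∠ = arctan(200/200) ≈ 45.00°
∠T = 0.00° − 134.43° = -134.43°

-134.4°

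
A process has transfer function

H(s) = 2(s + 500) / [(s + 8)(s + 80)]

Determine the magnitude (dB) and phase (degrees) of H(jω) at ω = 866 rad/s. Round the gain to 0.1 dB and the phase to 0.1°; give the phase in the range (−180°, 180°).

At s = jω = j866:
zero (s+500): 500 + j866 → |·| = √(500²+866²) = √999956 ≈ 999.98, ∠ = arctan(866/500) ≈ 60.00°
pole (s+8): 8 + j866 → |·| = √(8²+866²) = √750020 ≈ 866.04, ∠ = arctan(866/8) ≈ 89.47°
pole (s+80): 80 + j866 → |·| = √(80²+866²) = √756356 ≈ 869.69, ∠ = arctan(866/80) ≈ 84.72°
|H| = 2 · 999.98 / 7.5319e+05 ≈ 0.0026553
Gain = 20 log₁₀(0.0026553) ≈ -51.52 dB
∠H = 60.00° − 174.19° = -114.19°

-51.5 dB, -114.2°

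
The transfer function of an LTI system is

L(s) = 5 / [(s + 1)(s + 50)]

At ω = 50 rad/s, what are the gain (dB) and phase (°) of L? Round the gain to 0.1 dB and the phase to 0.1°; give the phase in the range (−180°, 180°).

-57.0 dB, -133.9°

At s = jω = j50:
pole (s+1): 1 + j50 → |·| = √(1²+50²) = √2501 ≈ 50.01, ∠ = arctan(50/1) ≈ 88.85°
pole (s+50): 50 + j50 → |·| = √(50²+50²) = √5000 ≈ 70.711, ∠ = arctan(50/50) ≈ 45.00°
|L| = 5 / 3536.3 ≈ 0.0014139
Gain = 20 log₁₀(0.0014139) ≈ -56.99 dB
∠L = 0.00° − 133.85° = -133.85°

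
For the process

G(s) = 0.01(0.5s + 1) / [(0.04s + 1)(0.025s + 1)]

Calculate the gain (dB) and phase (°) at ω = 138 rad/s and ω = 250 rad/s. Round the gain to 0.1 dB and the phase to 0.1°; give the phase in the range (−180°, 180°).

ω = 138: -29.3 dB, -64.4°; ω = 250: -34.1 dB, -75.7°

At ω = 138 rad/s:
zero (1 + j138·0.5) = 1 + j69 → |·| ≈ 69.007, ∠ ≈ 89.17°
pole (1 + j138·0.04) = 1 + j5.52 → |·| ≈ 5.6098, ∠ ≈ 79.73°
pole (1 + j138·0.025) = 1 + j3.45 → |·| ≈ 3.592, ∠ ≈ 73.84°
|G| = 0.01 · 69.007 / (5.6098 · 3.592) ≈ 0.034246
Gain = 20 log₁₀(0.034246) ≈ -29.31 dB
∠G = (89.17°) − (79.73° + 73.84°) = -64.40°

At ω = 250 rad/s:
zero (1 + j250·0.5) = 1 + j125 → |·| ≈ 125, ∠ ≈ 89.54°
pole (1 + j250·0.04) = 1 + j10 → |·| ≈ 10.05, ∠ ≈ 84.29°
pole (1 + j250·0.025) = 1 + j6.25 → |·| ≈ 6.3295, ∠ ≈ 80.91°
|G| = 0.01 · 125 / (10.05 · 6.3295) ≈ 0.019651
Gain = 20 log₁₀(0.019651) ≈ -34.13 dB
∠G = (89.54°) − (84.29° + 80.91°) = -75.66°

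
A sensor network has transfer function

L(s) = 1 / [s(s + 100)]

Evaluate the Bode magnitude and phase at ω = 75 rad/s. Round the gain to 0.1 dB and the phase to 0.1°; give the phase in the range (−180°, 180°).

At s = jω = j75:
pole (s+100): 100 + j75 → |·| = √(100²+75²) = √15625 ≈ 125, ∠ = arctan(75/100) ≈ 36.87°
pole at origin: |s| = 75, ∠ = 90.00° (in denominator)
|L| = 1 / 9375 ≈ 0.00010667
Gain = 20 log₁₀(0.00010667) ≈ -79.44 dB
∠L = 0.00° − 126.87° = -126.87°

-79.4 dB, -126.9°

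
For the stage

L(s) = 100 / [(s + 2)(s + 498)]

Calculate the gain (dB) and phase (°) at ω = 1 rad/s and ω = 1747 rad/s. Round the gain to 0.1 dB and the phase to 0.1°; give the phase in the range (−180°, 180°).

At s = jω = j1:
pole (s+2): 2 + j1 → |·| = √(2²+1²) = √5 ≈ 2.2361, ∠ = arctan(1/2) ≈ 26.57°
pole (s+498): 498 + j1 → |·| = √(498²+1²) = √248005 ≈ 498, ∠ = arctan(1/498) ≈ 0.12°
|L| = 100 / 1113.6 ≈ 0.089799
Gain = 20 log₁₀(0.089799) ≈ -20.93 dB
∠L = 0.00° − 26.69° = -26.69°

At s = jω = j1747:
pole (s+2): 2 + j1747 → |·| = √(2²+1747²) = √3052013 ≈ 1747, ∠ = arctan(1747/2) ≈ 89.93°
pole (s+498): 498 + j1747 → |·| = √(498²+1747²) = √3300013 ≈ 1816.6, ∠ = arctan(1747/498) ≈ 74.09°
|L| = 100 / 3.1736e+06 ≈ 3.151e-05
Gain = 20 log₁₀(3.151e-05) ≈ -90.03 dB
∠L = 0.00° − 164.02° = -164.02°

ω = 1: -20.9 dB, -26.7°; ω = 1747: -90.0 dB, -164.0°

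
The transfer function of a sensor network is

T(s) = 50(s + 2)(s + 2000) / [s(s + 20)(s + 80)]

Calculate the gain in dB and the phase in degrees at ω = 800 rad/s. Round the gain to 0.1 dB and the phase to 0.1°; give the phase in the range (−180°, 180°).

-15.5 dB, -151.2°

At s = jω = j800:
zero (s+2): 2 + j800 → |·| = √(2²+800²) = √640004 ≈ 800, ∠ = arctan(800/2) ≈ 89.86°
zero (s+2000): 2000 + j800 → |·| = √(2000²+800²) = √4640000 ≈ 2154.1, ∠ = arctan(800/2000) ≈ 21.80°
pole (s+20): 20 + j800 → |·| = √(20²+800²) = √640400 ≈ 800.25, ∠ = arctan(800/20) ≈ 88.57°
pole (s+80): 80 + j800 → |·| = √(80²+800²) = √646400 ≈ 803.99, ∠ = arctan(800/80) ≈ 84.29°
pole at origin: |s| = 800, ∠ = 90.00° (in denominator)
|T| = 50 · 1.7233e+06 / 5.1471e+08 ≈ 0.1674
Gain = 20 log₁₀(0.1674) ≈ -15.52 dB
∠T = 111.66° − 262.86° = -151.20°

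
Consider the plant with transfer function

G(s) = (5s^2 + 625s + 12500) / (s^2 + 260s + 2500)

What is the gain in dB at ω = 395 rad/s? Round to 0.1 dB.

Substitute s = j395:
Numerator: 5(j395)^2 + 625(j395) + 12500 = -767625 + j246875
Denominator: (j395)^2 + 260(j395) + 2500 = -153525 + j102700
|N| = √(767625² + 246875²) ≈ 8.0635e+05, ∠N ≈ 162.17°
|D| = √(153525² + 102700²) ≈ 1.8471e+05, ∠D ≈ 146.22°
|G| = 8.0635e+05 / 1.8471e+05 ≈ 4.3655
Gain = 20 log₁₀(4.3655) ≈ 12.80 dB

12.8 dB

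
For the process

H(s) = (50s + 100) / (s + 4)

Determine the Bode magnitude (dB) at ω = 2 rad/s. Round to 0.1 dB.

30.0 dB

Substitute s = j2:
Numerator: 50(j2) + 100 = 100 + j100
Denominator: (j2) + 4 = 4 + j2
|N| = √(100² + 100²) ≈ 141.42, ∠N ≈ 45.00°
|D| = √(4² + 2²) ≈ 4.4721, ∠D ≈ 26.57°
|H| = 141.42 / 4.4721 ≈ 31.623
Gain = 20 log₁₀(31.623) ≈ 30.00 dB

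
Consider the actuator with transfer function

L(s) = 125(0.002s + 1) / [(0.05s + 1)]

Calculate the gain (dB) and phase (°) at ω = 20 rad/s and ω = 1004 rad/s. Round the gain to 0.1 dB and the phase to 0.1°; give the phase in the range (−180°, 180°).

ω = 20: 38.9 dB, -42.7°; ω = 1004: 14.9 dB, -25.3°

At ω = 20 rad/s:
zero (1 + j20·0.002) = 1 + j0.04 → |·| ≈ 1.0008, ∠ ≈ 2.29°
pole (1 + j20·0.05) = 1 + j1 → |·| ≈ 1.4142, ∠ ≈ 45.00°
|L| = 125 · 1.0008 / (1.4142) ≈ 88.46
Gain = 20 log₁₀(88.46) ≈ 38.93 dB
∠L = (2.29°) − (45.00°) = -42.71°

At ω = 1004 rad/s:
zero (1 + j1004·0.002) = 1 + j2.008 → |·| ≈ 2.2432, ∠ ≈ 63.53°
pole (1 + j1004·0.05) = 1 + j50.2 → |·| ≈ 50.21, ∠ ≈ 88.86°
|L| = 125 · 2.2432 / (50.21) ≈ 5.5845
Gain = 20 log₁₀(5.5845) ≈ 14.94 dB
∠L = (63.53°) − (88.86°) = -25.33°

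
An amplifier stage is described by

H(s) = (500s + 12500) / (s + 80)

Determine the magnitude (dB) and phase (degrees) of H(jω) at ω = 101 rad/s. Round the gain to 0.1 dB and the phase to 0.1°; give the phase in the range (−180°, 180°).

Substitute s = j101:
Numerator: 500(j101) + 12500 = 12500 + j50500
Denominator: (j101) + 80 = 80 + j101
|N| = √(12500² + 50500²) ≈ 52024, ∠N ≈ 76.10°
|D| = √(80² + 101²) ≈ 128.84, ∠D ≈ 51.62°
|H| = 52024 / 128.84 ≈ 403.79
Gain = 20 log₁₀(403.79) ≈ 52.12 dB
∠H = 76.10° − 51.62° = 24.48°

52.1 dB, 24.5°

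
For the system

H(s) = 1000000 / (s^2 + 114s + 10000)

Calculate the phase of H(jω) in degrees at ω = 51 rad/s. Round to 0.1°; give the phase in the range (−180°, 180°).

At s = jω = j51:
quadratic: (j51)² + 114·j51 + 10000 = 7399 + j5814 → |·| ≈ 9410, ∠ ≈ 38.16°
∠H = 0.00° − 38.16° = -38.16°

-38.2°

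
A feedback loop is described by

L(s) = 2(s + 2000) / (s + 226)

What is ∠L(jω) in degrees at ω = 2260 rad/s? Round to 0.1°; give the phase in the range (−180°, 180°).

-35.8°

At s = jω = j2260:
zero (s+2000): 2000 + j2260 → |·| = √(2000²+2260²) = √9107600 ≈ 3017.9, ∠ = arctan(2260/2000) ≈ 48.49°
pole (s+226): 226 + j2260 → |·| = √(226²+2260²) = √5158676 ≈ 2271.3, ∠ = arctan(2260/226) ≈ 84.29°
∠L = 48.49° − 84.29° = -35.80°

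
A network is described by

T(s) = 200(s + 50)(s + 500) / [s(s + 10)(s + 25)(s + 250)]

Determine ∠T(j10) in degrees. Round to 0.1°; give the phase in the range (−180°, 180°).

At s = jω = j10:
zero (s+50): 50 + j10 → |·| = √(50²+10²) = √2600 ≈ 50.99, ∠ = arctan(10/50) ≈ 11.31°
zero (s+500): 500 + j10 → |·| = √(500²+10²) = √250100 ≈ 500.1, ∠ = arctan(10/500) ≈ 1.15°
pole (s+10): 10 + j10 → |·| = √(10²+10²) = √200 ≈ 14.142, ∠ = arctan(10/10) ≈ 45.00°
pole (s+25): 25 + j10 → |·| = √(25²+10²) = √725 ≈ 26.926, ∠ = arctan(10/25) ≈ 21.80°
pole (s+250): 250 + j10 → |·| = √(250²+10²) = √62600 ≈ 250.2, ∠ = arctan(10/250) ≈ 2.29°
pole at origin: |s| = 10, ∠ = 90.00° (in denominator)
∠T = 12.46° − 159.09° = -146.63°

-146.6°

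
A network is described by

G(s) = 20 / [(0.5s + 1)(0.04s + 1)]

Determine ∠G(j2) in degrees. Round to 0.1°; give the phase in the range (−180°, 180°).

At ω = 2 rad/s:
pole (1 + j2·0.5) = 1 + j1 → |·| ≈ 1.4142, ∠ ≈ 45.00°
pole (1 + j2·0.04) = 1 + j0.08 → |·| ≈ 1.0032, ∠ ≈ 4.57°
∠G = (0°) − (45.00° + 4.57°) = -49.57°

-49.6°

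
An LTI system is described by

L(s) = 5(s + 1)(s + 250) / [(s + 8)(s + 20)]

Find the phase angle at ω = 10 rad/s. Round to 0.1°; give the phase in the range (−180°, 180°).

At s = jω = j10:
zero (s+1): 1 + j10 → |·| = √(1²+10²) = √101 ≈ 10.05, ∠ = arctan(10/1) ≈ 84.29°
zero (s+250): 250 + j10 → |·| = √(250²+10²) = √62600 ≈ 250.2, ∠ = arctan(10/250) ≈ 2.29°
pole (s+8): 8 + j10 → |·| = √(8²+10²) = √164 ≈ 12.806, ∠ = arctan(10/8) ≈ 51.34°
pole (s+20): 20 + j10 → |·| = √(20²+10²) = √500 ≈ 22.361, ∠ = arctan(10/20) ≈ 26.57°
∠L = 86.58° − 77.91° = 8.67°

8.7°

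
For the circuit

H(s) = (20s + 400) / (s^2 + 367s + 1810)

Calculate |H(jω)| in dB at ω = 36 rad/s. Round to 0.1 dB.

-24.1 dB

Substitute s = j36:
Numerator: 20(j36) + 400 = 400 + j720
Denominator: (j36)^2 + 367(j36) + 1810 = 514 + j13212
|N| = √(400² + 720²) ≈ 823.65, ∠N ≈ 60.95°
|D| = √(514² + 13212²) ≈ 13222, ∠D ≈ 87.77°
|H| = 823.65 / 13222 ≈ 0.062294
Gain = 20 log₁₀(0.062294) ≈ -24.11 dB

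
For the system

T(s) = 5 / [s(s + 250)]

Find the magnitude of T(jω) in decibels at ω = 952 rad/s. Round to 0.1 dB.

-105.5 dB

At s = jω = j952:
pole (s+250): 250 + j952 → |·| = √(250²+952²) = √968804 ≈ 984.28, ∠ = arctan(952/250) ≈ 75.29°
pole at origin: |s| = 952, ∠ = 90.00° (in denominator)
|T| = 5 / 9.3703e+05 ≈ 5.336e-06
Gain = 20 log₁₀(5.336e-06) ≈ -105.46 dB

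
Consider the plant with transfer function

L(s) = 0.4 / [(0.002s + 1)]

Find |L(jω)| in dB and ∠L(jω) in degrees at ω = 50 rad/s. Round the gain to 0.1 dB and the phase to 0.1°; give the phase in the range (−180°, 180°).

At ω = 50 rad/s:
pole (1 + j50·0.002) = 1 + j0.1 → |·| ≈ 1.005, ∠ ≈ 5.71°
|L| = 0.4 · 1 / (1.005) ≈ 0.39801
Gain = 20 log₁₀(0.39801) ≈ -8.00 dB
∠L = (0°) − (5.71°) = -5.71°

-8.0 dB, -5.7°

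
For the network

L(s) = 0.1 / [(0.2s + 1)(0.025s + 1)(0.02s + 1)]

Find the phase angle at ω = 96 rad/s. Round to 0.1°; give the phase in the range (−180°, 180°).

At ω = 96 rad/s:
pole (1 + j96·0.2) = 1 + j19.2 → |·| ≈ 19.226, ∠ ≈ 87.02°
pole (1 + j96·0.025) = 1 + j2.4 → |·| ≈ 2.6, ∠ ≈ 67.38°
pole (1 + j96·0.02) = 1 + j1.92 → |·| ≈ 2.1648, ∠ ≈ 62.49°
∠L = (0°) − (87.02° + 67.38° + 62.49°) = -216.89° ≡ 143.11° (principal value)

143.1°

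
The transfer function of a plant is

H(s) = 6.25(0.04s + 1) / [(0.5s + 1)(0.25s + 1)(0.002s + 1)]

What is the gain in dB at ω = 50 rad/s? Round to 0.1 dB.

-27.1 dB

At ω = 50 rad/s:
zero (1 + j50·0.04) = 1 + j2 → |·| ≈ 2.2361, ∠ ≈ 63.43°
pole (1 + j50·0.5) = 1 + j25 → |·| ≈ 25.02, ∠ ≈ 87.71°
pole (1 + j50·0.25) = 1 + j12.5 → |·| ≈ 12.54, ∠ ≈ 85.43°
pole (1 + j50·0.002) = 1 + j0.1 → |·| ≈ 1.005, ∠ ≈ 5.71°
|H| = 6.25 · 2.2361 / (25.02 · 12.54 · 1.005) ≈ 0.044322
Gain = 20 log₁₀(0.044322) ≈ -27.07 dB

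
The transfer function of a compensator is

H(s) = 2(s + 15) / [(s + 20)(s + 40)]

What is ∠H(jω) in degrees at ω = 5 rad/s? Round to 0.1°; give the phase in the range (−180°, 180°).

At s = jω = j5:
zero (s+15): 15 + j5 → |·| = √(15²+5²) = √250 ≈ 15.811, ∠ = arctan(5/15) ≈ 18.43°
pole (s+20): 20 + j5 → |·| = √(20²+5²) = √425 ≈ 20.616, ∠ = arctan(5/20) ≈ 14.04°
pole (s+40): 40 + j5 → |·| = √(40²+5²) = √1625 ≈ 40.311, ∠ = arctan(5/40) ≈ 7.13°
∠H = 18.43° − 21.17° = -2.74°

-2.7°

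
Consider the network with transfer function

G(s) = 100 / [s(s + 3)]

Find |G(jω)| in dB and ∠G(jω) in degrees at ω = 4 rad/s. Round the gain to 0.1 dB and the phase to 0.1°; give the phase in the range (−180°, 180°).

At s = jω = j4:
pole (s+3): 3 + j4 → |·| = √(3²+4²) = √25 ≈ 5, ∠ = arctan(4/3) ≈ 53.13°
pole at origin: |s| = 4, ∠ = 90.00° (in denominator)
|G| = 100 / 20 ≈ 5
Gain = 20 log₁₀(5) ≈ 13.98 dB
∠G = 0.00° − 143.13° = -143.13°

14.0 dB, -143.1°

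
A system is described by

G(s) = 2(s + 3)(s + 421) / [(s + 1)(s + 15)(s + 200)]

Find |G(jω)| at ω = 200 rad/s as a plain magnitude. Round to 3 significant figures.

0.0164

At s = jω = j200:
zero (s+3): 3 + j200 → |·| = √(3²+200²) = √40009 ≈ 200.02, ∠ = arctan(200/3) ≈ 89.14°
zero (s+421): 421 + j200 → |·| = √(421²+200²) = √217241 ≈ 466.09, ∠ = arctan(200/421) ≈ 25.41°
pole (s+1): 1 + j200 → |·| = √(1²+200²) = √40001 ≈ 200, ∠ = arctan(200/1) ≈ 89.71°
pole (s+15): 15 + j200 → |·| = √(15²+200²) = √40225 ≈ 200.56, ∠ = arctan(200/15) ≈ 85.71°
pole (s+200): 200 + j200 → |·| = √(200²+200²) = √80000 ≈ 282.84, ∠ = arctan(200/200) ≈ 45.00°
|G| = 2 · 93227 / 1.1345e+07 ≈ 0.016435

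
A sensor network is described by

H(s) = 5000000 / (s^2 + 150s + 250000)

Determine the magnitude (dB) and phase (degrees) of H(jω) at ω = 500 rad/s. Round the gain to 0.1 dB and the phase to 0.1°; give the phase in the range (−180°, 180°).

36.5 dB, -90.0°

At s = jω = j500:
quadratic: (j500)² + 150·j500 + 250000 = 0 + j75000 → |·| ≈ 75000, ∠ ≈ 90.00°
|H| = 5000000 / 75000 ≈ 66.667
Gain = 20 log₁₀(66.667) ≈ 36.48 dB
∠H = 0.00° − 90.00° = -90.00°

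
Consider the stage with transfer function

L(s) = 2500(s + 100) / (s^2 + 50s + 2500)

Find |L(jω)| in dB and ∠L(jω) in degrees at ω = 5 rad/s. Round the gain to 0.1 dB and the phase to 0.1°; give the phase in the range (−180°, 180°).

At s = jω = j5:
zero (s+100): 100 + j5 → |·| = √(100²+5²) = √10025 ≈ 100.12, ∠ = arctan(5/100) ≈ 2.86°
quadratic: (j5)² + 50·j5 + 2500 = 2475 + j250 → |·| ≈ 2487.6, ∠ ≈ 5.77°
|L| = 2500 · 100.12 / 2487.6 ≈ 100.62
Gain = 20 log₁₀(100.62) ≈ 40.05 dB
∠L = 2.86° − 5.77° = -2.91°

40.1 dB, -2.9°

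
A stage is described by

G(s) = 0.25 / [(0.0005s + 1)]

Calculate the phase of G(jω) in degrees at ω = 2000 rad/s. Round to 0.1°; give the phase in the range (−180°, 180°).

At ω = 2000 rad/s:
pole (1 + j2000·0.0005) = 1 + j1 → |·| ≈ 1.4142, ∠ ≈ 45.00°
∠G = (0°) − (45.00°) = -45.00°

-45.0°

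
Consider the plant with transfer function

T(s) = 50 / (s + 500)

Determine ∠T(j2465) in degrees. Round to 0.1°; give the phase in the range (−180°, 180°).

-78.5°

Substitute s = j2465:
Numerator: 50 = 50 + j0
Denominator: (j2465) + 500 = 500 + j2465
|N| = √(50² + 0²) ≈ 50, ∠N ≈ 0.00°
|D| = √(500² + 2465²) ≈ 2515.2, ∠D ≈ 78.53°
∠T = 0.00° − 78.53° = -78.53°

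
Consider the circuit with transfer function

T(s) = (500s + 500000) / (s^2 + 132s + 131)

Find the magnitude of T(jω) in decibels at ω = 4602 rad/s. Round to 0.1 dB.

Substitute s = j4602:
Numerator: 500(j4602) + 500000 = 500000 + j2301000
Denominator: (j4602)^2 + 132(j4602) + 131 = -21178273 + j607464
|N| = √(500000² + 2301000²) ≈ 2.3547e+06, ∠N ≈ 77.74°
|D| = √(21178273² + 607464²) ≈ 2.1187e+07, ∠D ≈ 178.36°
|T| = 2.3547e+06 / 2.1187e+07 ≈ 0.11114
Gain = 20 log₁₀(0.11114) ≈ -19.08 dB

-19.1 dB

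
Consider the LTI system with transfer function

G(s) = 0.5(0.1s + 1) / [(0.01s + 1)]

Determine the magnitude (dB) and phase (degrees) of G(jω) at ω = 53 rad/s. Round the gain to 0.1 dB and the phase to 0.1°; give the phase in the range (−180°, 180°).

At ω = 53 rad/s:
zero (1 + j53·0.1) = 1 + j5.3 → |·| ≈ 5.3935, ∠ ≈ 79.32°
pole (1 + j53·0.01) = 1 + j0.53 → |·| ≈ 1.1318, ∠ ≈ 27.92°
|G| = 0.5 · 5.3935 / (1.1318) ≈ 2.3827
Gain = 20 log₁₀(2.3827) ≈ 7.54 dB
∠G = (79.32°) − (27.92°) = 51.40°

7.5 dB, 51.4°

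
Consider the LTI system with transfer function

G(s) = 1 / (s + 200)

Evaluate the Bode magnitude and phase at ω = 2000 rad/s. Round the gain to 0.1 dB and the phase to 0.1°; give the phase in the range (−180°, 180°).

Substitute s = j2000:
Numerator: 1 = 1 + j0
Denominator: (j2000) + 200 = 200 + j2000
|N| = √(1² + 0²) ≈ 1, ∠N ≈ 0.00°
|D| = √(200² + 2000²) ≈ 2010, ∠D ≈ 84.29°
|G| = 1 / 2010 ≈ 0.00049751
Gain = 20 log₁₀(0.00049751) ≈ -66.06 dB
∠G = 0.00° − 84.29° = -84.29°

-66.1 dB, -84.3°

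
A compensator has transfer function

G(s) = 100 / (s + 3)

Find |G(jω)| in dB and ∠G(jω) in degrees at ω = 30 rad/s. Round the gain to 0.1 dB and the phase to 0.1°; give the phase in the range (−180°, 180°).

10.4 dB, -84.3°

At s = jω = j30:
pole (s+3): 3 + j30 → |·| = √(3²+30²) = √909 ≈ 30.15, ∠ = arctan(30/3) ≈ 84.29°
|G| = 100 / 30.15 ≈ 3.3167
Gain = 20 log₁₀(3.3167) ≈ 10.41 dB
∠G = 0.00° − 84.29° = -84.29°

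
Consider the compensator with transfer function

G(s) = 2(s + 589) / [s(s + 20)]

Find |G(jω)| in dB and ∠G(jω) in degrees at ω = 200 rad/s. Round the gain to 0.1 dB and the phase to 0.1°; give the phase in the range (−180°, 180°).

At s = jω = j200:
zero (s+589): 589 + j200 → |·| = √(589²+200²) = √386921 ≈ 622.03, ∠ = arctan(200/589) ≈ 18.76°
pole (s+20): 20 + j200 → |·| = √(20²+200²) = √40400 ≈ 201, ∠ = arctan(200/20) ≈ 84.29°
pole at origin: |s| = 200, ∠ = 90.00° (in denominator)
|G| = 2 · 622.03 / 40200 ≈ 0.030947
Gain = 20 log₁₀(0.030947) ≈ -30.19 dB
∠G = 18.76° − 174.29° = -155.53°

-30.2 dB, -155.5°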